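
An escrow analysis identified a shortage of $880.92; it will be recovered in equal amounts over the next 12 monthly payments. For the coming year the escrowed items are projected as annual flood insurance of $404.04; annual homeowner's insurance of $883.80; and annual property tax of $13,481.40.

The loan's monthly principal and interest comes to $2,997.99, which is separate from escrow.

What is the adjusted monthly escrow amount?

Flood insurance — $404.04 annually
Homeowner's insurance — $883.80 annually
Property tax — $13,481.40 annually
Total annual escrow = $404.04 + $883.80 + $13,481.40 = $14,769.24
Monthly escrow = $14,769.24 / 12 = $1,230.77
Monthly shortage recovery: $880.92 / 12 = $73.41
New monthly escrow = $1,230.77 + $73.41 = $1,304.18

$1,304.18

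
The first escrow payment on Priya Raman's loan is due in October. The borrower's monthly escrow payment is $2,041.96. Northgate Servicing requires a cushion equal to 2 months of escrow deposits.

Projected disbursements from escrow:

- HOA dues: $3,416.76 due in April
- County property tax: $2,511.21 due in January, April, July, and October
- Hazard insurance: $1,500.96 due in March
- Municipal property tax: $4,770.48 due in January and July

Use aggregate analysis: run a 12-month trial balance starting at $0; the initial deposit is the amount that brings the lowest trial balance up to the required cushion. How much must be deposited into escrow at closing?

Cushion = 2 × $2,041.96 = $4,083.92
Trial balance (start $0, +$2,041.96 each month, − disbursements):
  Oct: +$2,041.96 − $2,511.21 → -$469.25
  Nov: +$2,041.96 → $1,572.71
  Dec: +$2,041.96 → $3,614.67
  Jan: +$2,041.96 − $7,281.69 → -$1,625.06
  Feb: +$2,041.96 → $416.90
  Mar: +$2,041.96 − $1,500.96 → $957.90
  Apr: +$2,041.96 − $5,927.97 → -$2,928.11
  May: +$2,041.96 → -$886.15
  Jun: +$2,041.96 → $1,155.81
  Jul: +$2,041.96 − $7,281.69 → -$4,083.92
  Aug: +$2,041.96 → -$2,041.96
  Sep: +$2,041.96 → $0.00
Lowest trial balance = -$4,083.92 (Jul)
Initial deposit = cushion − low point = $4,083.92 − (-$4,083.92) = $8,167.84

$8,167.84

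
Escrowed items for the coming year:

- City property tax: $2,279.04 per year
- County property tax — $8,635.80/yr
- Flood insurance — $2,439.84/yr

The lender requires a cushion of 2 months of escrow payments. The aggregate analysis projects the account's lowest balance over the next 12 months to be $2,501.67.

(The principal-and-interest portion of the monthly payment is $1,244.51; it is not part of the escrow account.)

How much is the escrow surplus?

City property tax = $2,279.04 annually
County property tax = $8,635.80 annually
Flood insurance = $2,439.84 annually
Combined annual = $13,354.68
Monthly escrow = $13,354.68 ÷ 12 = $1,112.89
Cushion = 2 × $1,112.89 = $2,225.78
Excess over cushion: $2,501.67 − $2,225.78 = $275.89

$275.89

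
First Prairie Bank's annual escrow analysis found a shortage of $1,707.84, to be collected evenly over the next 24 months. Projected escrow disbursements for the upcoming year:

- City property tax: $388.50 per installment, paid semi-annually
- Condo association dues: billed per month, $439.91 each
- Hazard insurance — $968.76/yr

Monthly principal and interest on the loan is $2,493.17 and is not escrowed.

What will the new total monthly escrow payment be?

$656.55

City property tax = $388.50 × 2 = $777.00 per year
Condo association dues = $439.91 × 12 = $5,278.92 per year
Hazard insurance = $968.76 per year
Total annual escrow = $777.00 + $5,278.92 + $968.76 = $7,024.68
Base monthly escrow = $7,024.68 ÷ 12 = $585.39
Shortage spread = $1,707.84 / 24 = $71.16/mo
Adjusted monthly = $585.39 + $71.16 = $656.55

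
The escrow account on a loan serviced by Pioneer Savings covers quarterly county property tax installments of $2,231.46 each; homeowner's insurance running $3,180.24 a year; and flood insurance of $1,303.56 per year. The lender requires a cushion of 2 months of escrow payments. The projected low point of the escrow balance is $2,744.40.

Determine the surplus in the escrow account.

County property tax: $2,231.46 × 4 = $8,925.84 annually
Homeowner's insurance: $3,180.24 annually
Flood insurance: $1,303.56 annually
Total per year = $8,925.84 + $3,180.24 + $1,303.56 = $13,409.64
Per month = $13,409.64 / 12 = $1,117.47
Cushion = 2 × $1,117.47 = $2,234.94
Surplus = $2,744.40 − $2,234.94 = $509.46

$509.46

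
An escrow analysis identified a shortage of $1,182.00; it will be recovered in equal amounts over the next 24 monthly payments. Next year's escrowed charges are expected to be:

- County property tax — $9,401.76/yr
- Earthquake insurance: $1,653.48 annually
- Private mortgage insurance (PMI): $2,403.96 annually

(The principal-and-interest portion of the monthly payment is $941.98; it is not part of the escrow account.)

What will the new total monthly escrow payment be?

$1,170.85

County property tax = $9,401.76 per year
Earthquake insurance = $1,653.48 per year
Private mortgage insurance (PMI) = $2,403.96 per year
Total annual escrow = $13,459.20
Monthly escrow = $13,459.20 ÷ 12 = $1,121.60
Monthly shortage recovery: $1,182.00 / 24 = $49.25
New monthly escrow = $1,121.60 + $49.25 = $1,170.85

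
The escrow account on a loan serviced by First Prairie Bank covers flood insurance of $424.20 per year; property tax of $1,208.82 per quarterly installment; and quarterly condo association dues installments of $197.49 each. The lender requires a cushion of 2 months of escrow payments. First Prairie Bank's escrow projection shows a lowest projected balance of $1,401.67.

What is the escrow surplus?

Flood insurance = $424.20 annually
Property tax = $1,208.82 × 4 = $4,835.28 annually
Condo association dues = $197.49 × 4 = $789.96 annually
Yearly total = $424.20 + $4,835.28 + $789.96 = $6,049.44
Monthly escrow = $6,049.44 / 12 = $504.12
Cushion = 2 × $504.12 = $1,008.24
Excess over cushion: $1,401.67 − $1,008.24 = $393.43

$393.43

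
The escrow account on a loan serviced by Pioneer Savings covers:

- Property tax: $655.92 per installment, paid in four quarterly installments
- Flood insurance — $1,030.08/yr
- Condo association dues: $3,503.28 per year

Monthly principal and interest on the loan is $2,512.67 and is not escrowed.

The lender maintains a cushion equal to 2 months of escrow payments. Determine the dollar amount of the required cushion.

$1,192.84

Property tax = $655.92 × 4 = $2,623.68
Flood insurance = $1,030.08
Condo association dues = $3,503.28
Combined annual = $7,157.04
Monthly = $7,157.04 / 12 = $596.42
Required cushion = 2 × $596.42 = $1,192.84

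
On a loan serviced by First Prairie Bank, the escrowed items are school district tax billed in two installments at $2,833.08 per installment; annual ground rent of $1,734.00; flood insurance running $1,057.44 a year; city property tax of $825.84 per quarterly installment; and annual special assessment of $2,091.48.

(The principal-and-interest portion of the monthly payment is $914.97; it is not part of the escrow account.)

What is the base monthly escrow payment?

School district tax: $2,833.08 × 2 = $5,666.16/yr
Ground rent: $1,734.00/yr
Flood insurance: $1,057.44/yr
City property tax: $825.84 × 4 = $3,303.36/yr
Special assessment: $2,091.48/yr
Yearly total = $5,666.16 + $1,734.00 + $1,057.44 + $3,303.36 + $2,091.48 = $13,852.44
Monthly escrow = $13,852.44 / 12 = $1,154.37

$1,154.37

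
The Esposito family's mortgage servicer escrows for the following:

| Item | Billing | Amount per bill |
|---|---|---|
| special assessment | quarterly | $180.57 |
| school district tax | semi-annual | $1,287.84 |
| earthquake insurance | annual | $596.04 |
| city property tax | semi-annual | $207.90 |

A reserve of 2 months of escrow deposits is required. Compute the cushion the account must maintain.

$718.30

Special assessment — $180.57 × 4 = $722.28
School district tax — $1,287.84 × 2 = $2,575.68
Earthquake insurance — $596.04
City property tax — $207.90 × 2 = $415.80
Yearly total = $722.28 + $2,575.68 + $596.04 + $415.80 = $4,309.80
Monthly escrow = $4,309.80 ÷ 12 = $359.15
Cushion = 2 × $359.15 = $718.30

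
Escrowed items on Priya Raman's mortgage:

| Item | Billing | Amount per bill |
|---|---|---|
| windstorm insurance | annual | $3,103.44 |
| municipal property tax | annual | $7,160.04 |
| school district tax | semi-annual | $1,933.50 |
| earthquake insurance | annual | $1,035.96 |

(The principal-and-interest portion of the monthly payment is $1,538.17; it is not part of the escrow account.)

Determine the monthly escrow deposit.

Windstorm insurance: $3,103.44
Municipal property tax: $7,160.04
School district tax: $1,933.50 × 2 = $3,867.00
Earthquake insurance: $1,035.96
Combined annual = $3,103.44 + $7,160.04 + $3,867.00 + $1,035.96 = $15,166.44
Per month = $15,166.44 ÷ 12 = $1,263.87

$1,263.87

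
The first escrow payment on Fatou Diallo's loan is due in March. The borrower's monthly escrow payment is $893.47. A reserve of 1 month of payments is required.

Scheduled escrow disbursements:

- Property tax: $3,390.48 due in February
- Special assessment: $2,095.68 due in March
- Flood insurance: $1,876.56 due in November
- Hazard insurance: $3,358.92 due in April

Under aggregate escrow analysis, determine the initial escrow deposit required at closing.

$4,561.13

Cushion = 1 × $893.47 = $893.47
Trial balance (start $0, +$893.47 each month, − disbursements):
  Mar: +$893.47 − $2,095.68 → -$1,202.21
  Apr: +$893.47 − $3,358.92 → -$3,667.66
  May: +$893.47 → -$2,774.19
  Jun: +$893.47 → -$1,880.72
  Jul: +$893.47 → -$987.25
  Aug: +$893.47 → -$93.78
  Sep: +$893.47 → $799.69
  Oct: +$893.47 → $1,693.16
  Nov: +$893.47 − $1,876.56 → $710.07
  Dec: +$893.47 → $1,603.54
  Jan: +$893.47 → $2,497.01
  Feb: +$893.47 − $3,390.48 → $0.00
Lowest trial balance = -$3,667.66 (Apr)
Initial deposit = cushion − low point = $893.47 − (-$3,667.66) = $4,561.13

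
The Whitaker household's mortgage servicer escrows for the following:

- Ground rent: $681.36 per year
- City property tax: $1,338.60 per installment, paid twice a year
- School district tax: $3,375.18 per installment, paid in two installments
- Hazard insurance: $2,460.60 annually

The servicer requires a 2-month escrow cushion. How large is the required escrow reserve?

$2,094.92

Ground rent: $681.36/yr
City property tax: $1,338.60 × 2 = $2,677.20/yr
School district tax: $3,375.18 × 2 = $6,750.36/yr
Hazard insurance: $2,460.60/yr
Yearly total = $12,569.52
Monthly = $12,569.52 ÷ 12 = $1,047.46
Cushion = 2 × $1,047.46 = $2,094.92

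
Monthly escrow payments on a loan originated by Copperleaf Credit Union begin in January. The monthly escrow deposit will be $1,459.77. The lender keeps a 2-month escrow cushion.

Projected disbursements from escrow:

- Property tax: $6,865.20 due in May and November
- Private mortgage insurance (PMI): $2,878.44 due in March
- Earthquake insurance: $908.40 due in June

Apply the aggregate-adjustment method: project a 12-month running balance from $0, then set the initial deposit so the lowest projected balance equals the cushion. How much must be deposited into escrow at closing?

Cushion = 2 × $1,459.77 = $2,919.54
Trial balance (start $0, +$1,459.77 each month, − disbursements):
  Jan: +$1,459.77 → $1,459.77
  Feb: +$1,459.77 → $2,919.54
  Mar: +$1,459.77 − $2,878.44 → $1,500.87
  Apr: +$1,459.77 → $2,960.64
  May: +$1,459.77 − $6,865.20 → -$2,444.79
  Jun: +$1,459.77 − $908.40 → -$1,893.42
  Jul: +$1,459.77 → -$433.65
  Aug: +$1,459.77 → $1,026.12
  Sep: +$1,459.77 → $2,485.89
  Oct: +$1,459.77 → $3,945.66
  Nov: +$1,459.77 − $6,865.20 → -$1,459.77
  Dec: +$1,459.77 → $0.00
Lowest trial balance = -$2,444.79 (May)
Initial deposit = cushion − low point = $2,919.54 − (-$2,444.79) = $5,364.33

$5,364.33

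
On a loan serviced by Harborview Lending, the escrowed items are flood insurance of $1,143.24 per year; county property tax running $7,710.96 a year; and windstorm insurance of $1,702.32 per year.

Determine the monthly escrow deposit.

$879.71

Flood insurance: $1,143.24
County property tax: $7,710.96
Windstorm insurance: $1,702.32
Annual escrow total = $1,143.24 + $7,710.96 + $1,702.32 = $10,556.52
Monthly = $10,556.52 / 12 = $879.71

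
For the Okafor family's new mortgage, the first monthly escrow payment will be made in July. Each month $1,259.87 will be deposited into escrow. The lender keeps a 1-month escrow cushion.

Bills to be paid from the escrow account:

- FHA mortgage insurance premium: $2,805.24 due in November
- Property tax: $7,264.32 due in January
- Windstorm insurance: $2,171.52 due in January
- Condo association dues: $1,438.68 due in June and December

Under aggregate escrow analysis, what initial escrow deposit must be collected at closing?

$6,120.54

Cushion = 1 × $1,259.87 = $1,259.87
Trial balance (start $0, +$1,259.87 each month, − disbursements):
  Jul: +$1,259.87 → $1,259.87
  Aug: +$1,259.87 → $2,519.74
  Sep: +$1,259.87 → $3,779.61
  Oct: +$1,259.87 → $5,039.48
  Nov: +$1,259.87 − $2,805.24 → $3,494.11
  Dec: +$1,259.87 − $1,438.68 → $3,315.30
  Jan: +$1,259.87 − $9,435.84 → -$4,860.67
  Feb: +$1,259.87 → -$3,600.80
  Mar: +$1,259.87 → -$2,340.93
  Apr: +$1,259.87 → -$1,081.06
  May: +$1,259.87 → $178.81
  Jun: +$1,259.87 − $1,438.68 → $0.00
Lowest trial balance = -$4,860.67 (Jan)
Initial deposit = cushion − low point = $1,259.87 − (-$4,860.67) = $6,120.54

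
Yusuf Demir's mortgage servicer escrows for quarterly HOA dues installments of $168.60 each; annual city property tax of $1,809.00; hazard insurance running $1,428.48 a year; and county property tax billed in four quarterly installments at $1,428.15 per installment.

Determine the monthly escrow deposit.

HOA dues = $168.60 × 4 = $674.40/yr
City property tax = $1,809.00/yr
Hazard insurance = $1,428.48/yr
County property tax = $1,428.15 × 4 = $5,712.60/yr
Total annual escrow = $674.40 + $1,809.00 + $1,428.48 + $5,712.60 = $9,624.48
Monthly = $9,624.48 ÷ 12 = $802.04

$802.04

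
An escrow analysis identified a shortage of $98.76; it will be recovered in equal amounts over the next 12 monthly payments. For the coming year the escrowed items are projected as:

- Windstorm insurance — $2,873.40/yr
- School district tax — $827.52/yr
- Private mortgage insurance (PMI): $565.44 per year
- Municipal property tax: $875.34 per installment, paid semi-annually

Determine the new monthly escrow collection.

Windstorm insurance = $2,873.40
School district tax = $827.52
Private mortgage insurance (PMI) = $565.44
Municipal property tax = $875.34 × 2 = $1,750.68
Total annual escrow = $2,873.40 + $827.52 + $565.44 + $1,750.68 = $6,017.04
Per month = $6,017.04 / 12 = $501.42
Monthly shortage recovery: $98.76 ÷ 12 = $8.23
New monthly escrow = $501.42 + $8.23 = $509.65

$509.65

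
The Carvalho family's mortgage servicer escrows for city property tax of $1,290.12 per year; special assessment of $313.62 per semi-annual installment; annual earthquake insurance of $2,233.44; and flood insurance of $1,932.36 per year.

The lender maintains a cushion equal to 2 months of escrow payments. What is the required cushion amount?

$1,013.86

City property tax — $1,290.12 annually
Special assessment — $313.62 × 2 = $627.24 annually
Earthquake insurance — $2,233.44 annually
Flood insurance — $1,932.36 annually
Combined annual = $1,290.12 + $627.24 + $2,233.44 + $1,932.36 = $6,083.16
Per month = $6,083.16 ÷ 12 = $506.93
Required cushion = 2 × $506.93 = $1,013.86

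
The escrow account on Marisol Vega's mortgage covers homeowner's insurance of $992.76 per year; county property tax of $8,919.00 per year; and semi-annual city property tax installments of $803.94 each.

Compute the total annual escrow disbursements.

$11,519.64

Homeowner's insurance: $992.76
County property tax: $8,919.00
City property tax: $803.94 × 2 = $1,607.88
Annual escrow total = $992.76 + $8,919.00 + $1,607.88 = $11,519.64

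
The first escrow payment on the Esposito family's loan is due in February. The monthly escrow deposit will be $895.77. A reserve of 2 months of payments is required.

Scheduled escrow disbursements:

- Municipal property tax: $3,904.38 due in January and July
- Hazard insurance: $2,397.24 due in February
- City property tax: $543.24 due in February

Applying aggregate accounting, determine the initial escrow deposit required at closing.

$3,836.25

Cushion = 2 × $895.77 = $1,791.54
Trial balance (start $0, +$895.77 each month, − disbursements):
  Feb: +$895.77 − $2,940.48 → -$2,044.71
  Mar: +$895.77 → -$1,148.94
  Apr: +$895.77 → -$253.17
  May: +$895.77 → $642.60
  Jun: +$895.77 → $1,538.37
  Jul: +$895.77 − $3,904.38 → -$1,470.24
  Aug: +$895.77 → -$574.47
  Sep: +$895.77 → $321.30
  Oct: +$895.77 → $1,217.07
  Nov: +$895.77 → $2,112.84
  Dec: +$895.77 → $3,008.61
  Jan: +$895.77 − $3,904.38 → $0.00
Lowest trial balance = -$2,044.71 (Feb)
Initial deposit = cushion − low point = $1,791.54 − (-$2,044.71) = $3,836.25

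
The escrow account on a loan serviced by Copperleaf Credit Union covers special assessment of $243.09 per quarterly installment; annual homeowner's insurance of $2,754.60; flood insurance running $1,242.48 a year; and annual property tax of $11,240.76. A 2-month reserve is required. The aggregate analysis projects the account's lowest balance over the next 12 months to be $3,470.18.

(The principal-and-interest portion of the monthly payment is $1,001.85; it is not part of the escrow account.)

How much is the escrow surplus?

Special assessment — $243.09 × 4 = $972.36 annually
Homeowner's insurance — $2,754.60 annually
Flood insurance — $1,242.48 annually
Property tax — $11,240.76 annually
Total per year = $16,210.20
Base monthly escrow = $16,210.20 ÷ 12 = $1,350.85
Required cushion = 2 × $1,350.85 = $2,701.70
Surplus = $3,470.18 − $2,701.70 = $768.48

$768.48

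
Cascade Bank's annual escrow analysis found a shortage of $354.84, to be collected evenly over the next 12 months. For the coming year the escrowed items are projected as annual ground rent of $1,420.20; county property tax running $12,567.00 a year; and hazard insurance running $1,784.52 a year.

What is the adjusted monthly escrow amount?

Ground rent = $1,420.20
County property tax = $12,567.00
Hazard insurance = $1,784.52
Total annual escrow = $15,771.72
Base monthly escrow = $15,771.72 ÷ 12 = $1,314.31
Shortage spread = $354.84 ÷ 12 = $29.57/mo
Adjusted monthly = $1,314.31 + $29.57 = $1,343.88

$1,343.88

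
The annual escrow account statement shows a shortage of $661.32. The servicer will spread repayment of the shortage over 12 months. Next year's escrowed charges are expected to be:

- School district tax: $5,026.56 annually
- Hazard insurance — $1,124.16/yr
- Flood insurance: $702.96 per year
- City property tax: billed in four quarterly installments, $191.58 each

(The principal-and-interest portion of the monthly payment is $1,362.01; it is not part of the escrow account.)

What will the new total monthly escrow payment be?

School district tax: $5,026.56 per year
Hazard insurance: $1,124.16 per year
Flood insurance: $702.96 per year
City property tax: $191.58 × 4 = $766.32 per year
Combined annual = $7,620.00
Monthly = $7,620.00 ÷ 12 = $635.00
Shortage per month = $661.32 ÷ 12 = $55.11
Adjusted monthly = $635.00 + $55.11 = $690.11

$690.11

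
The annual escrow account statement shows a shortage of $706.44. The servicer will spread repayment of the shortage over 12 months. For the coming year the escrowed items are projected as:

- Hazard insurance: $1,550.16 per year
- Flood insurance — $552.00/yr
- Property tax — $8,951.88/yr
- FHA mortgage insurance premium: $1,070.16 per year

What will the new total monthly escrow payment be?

$1,069.22

Hazard insurance: $1,550.16
Flood insurance: $552.00
Property tax: $8,951.88
FHA mortgage insurance premium: $1,070.16
Yearly total = $1,550.16 + $552.00 + $8,951.88 + $1,070.16 = $12,124.20
Per month = $12,124.20 / 12 = $1,010.35
Monthly shortage recovery: $706.44 / 12 = $58.87
Adjusted monthly = $1,010.35 + $58.87 = $1,069.22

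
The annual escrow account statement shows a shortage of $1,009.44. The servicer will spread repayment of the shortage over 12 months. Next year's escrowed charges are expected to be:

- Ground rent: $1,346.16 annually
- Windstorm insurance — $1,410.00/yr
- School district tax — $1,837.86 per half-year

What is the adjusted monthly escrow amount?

$620.11

Ground rent = $1,346.16 annually
Windstorm insurance = $1,410.00 annually
School district tax = $1,837.86 × 2 = $3,675.72 annually
Total annual escrow = $1,346.16 + $1,410.00 + $3,675.72 = $6,431.88
Monthly = $6,431.88 ÷ 12 = $535.99
Shortage spread = $1,009.44 / 12 = $84.12/mo
Adjusted monthly = $535.99 + $84.12 = $620.11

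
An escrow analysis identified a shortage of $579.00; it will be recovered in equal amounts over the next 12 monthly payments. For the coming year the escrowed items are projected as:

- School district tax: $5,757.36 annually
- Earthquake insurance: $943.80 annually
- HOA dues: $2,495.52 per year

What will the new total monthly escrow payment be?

$814.64

School district tax: $5,757.36
Earthquake insurance: $943.80
HOA dues: $2,495.52
Total per year = $5,757.36 + $943.80 + $2,495.52 = $9,196.68
Monthly escrow = $9,196.68 / 12 = $766.39
Shortage per month = $579.00 / 12 = $48.25
Adjusted monthly = $766.39 + $48.25 = $814.64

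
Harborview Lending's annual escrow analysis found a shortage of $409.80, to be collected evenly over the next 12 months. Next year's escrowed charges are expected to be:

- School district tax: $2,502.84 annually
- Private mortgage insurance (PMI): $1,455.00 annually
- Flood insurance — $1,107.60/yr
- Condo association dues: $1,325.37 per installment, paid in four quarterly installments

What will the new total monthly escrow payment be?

School district tax = $2,502.84
Private mortgage insurance (PMI) = $1,455.00
Flood insurance = $1,107.60
Condo association dues = $1,325.37 × 4 = $5,301.48
Combined annual = $2,502.84 + $1,455.00 + $1,107.60 + $5,301.48 = $10,366.92
Monthly = $10,366.92 / 12 = $863.91
Shortage spread = $409.80 ÷ 12 = $34.15/mo
New monthly escrow = $863.91 + $34.15 = $898.06

$898.06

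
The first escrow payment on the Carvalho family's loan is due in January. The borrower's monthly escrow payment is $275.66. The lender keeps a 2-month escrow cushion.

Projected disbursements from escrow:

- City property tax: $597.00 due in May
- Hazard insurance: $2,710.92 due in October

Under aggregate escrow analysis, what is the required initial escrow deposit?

$1,102.64

Cushion = 2 × $275.66 = $551.32
Trial balance (start $0, +$275.66 each month, − disbursements):
  Jan: +$275.66 → $275.66
  Feb: +$275.66 → $551.32
  Mar: +$275.66 → $826.98
  Apr: +$275.66 → $1,102.64
  May: +$275.66 − $597.00 → $781.30
  Jun: +$275.66 → $1,056.96
  Jul: +$275.66 → $1,332.62
  Aug: +$275.66 → $1,608.28
  Sep: +$275.66 → $1,883.94
  Oct: +$275.66 − $2,710.92 → -$551.32
  Nov: +$275.66 → -$275.66
  Dec: +$275.66 → $0.00
Lowest trial balance = -$551.32 (Oct)
Initial deposit = cushion − low point = $551.32 − (-$551.32) = $1,102.64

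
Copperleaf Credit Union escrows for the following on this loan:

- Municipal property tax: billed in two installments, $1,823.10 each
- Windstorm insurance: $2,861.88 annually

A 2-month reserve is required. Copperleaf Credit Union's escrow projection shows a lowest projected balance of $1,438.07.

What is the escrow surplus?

Municipal property tax — $1,823.10 × 2 = $3,646.20
Windstorm insurance — $2,861.88
Annual escrow total = $3,646.20 + $2,861.88 = $6,508.08
Per month = $6,508.08 ÷ 12 = $542.34
Required cushion = 2 × $542.34 = $1,084.68
Surplus = $1,438.07 − $1,084.68 = $353.39

$353.39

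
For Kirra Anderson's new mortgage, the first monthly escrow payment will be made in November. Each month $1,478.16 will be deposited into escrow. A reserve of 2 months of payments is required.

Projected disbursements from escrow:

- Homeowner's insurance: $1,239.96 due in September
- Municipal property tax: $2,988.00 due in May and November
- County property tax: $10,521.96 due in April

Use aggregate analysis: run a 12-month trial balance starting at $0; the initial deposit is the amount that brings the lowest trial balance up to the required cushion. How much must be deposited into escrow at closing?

$9,107.16

Cushion = 2 × $1,478.16 = $2,956.32
Trial balance (start $0, +$1,478.16 each month, − disbursements):
  Nov: +$1,478.16 − $2,988.00 → -$1,509.84
  Dec: +$1,478.16 → -$31.68
  Jan: +$1,478.16 → $1,446.48
  Feb: +$1,478.16 → $2,924.64
  Mar: +$1,478.16 → $4,402.80
  Apr: +$1,478.16 − $10,521.96 → -$4,641.00
  May: +$1,478.16 − $2,988.00 → -$6,150.84
  Jun: +$1,478.16 → -$4,672.68
  Jul: +$1,478.16 → -$3,194.52
  Aug: +$1,478.16 → -$1,716.36
  Sep: +$1,478.16 − $1,239.96 → -$1,478.16
  Oct: +$1,478.16 → $0.00
Lowest trial balance = -$6,150.84 (May)
Initial deposit = cushion − low point = $2,956.32 − (-$6,150.84) = $9,107.16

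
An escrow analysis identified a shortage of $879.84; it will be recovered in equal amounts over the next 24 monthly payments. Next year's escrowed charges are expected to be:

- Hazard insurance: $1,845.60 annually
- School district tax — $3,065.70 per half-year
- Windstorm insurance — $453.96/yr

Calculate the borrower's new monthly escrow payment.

Hazard insurance: $1,845.60/yr
School district tax: $3,065.70 × 2 = $6,131.40/yr
Windstorm insurance: $453.96/yr
Total annual escrow = $8,430.96
Monthly escrow = $8,430.96 ÷ 12 = $702.58
Monthly shortage recovery: $879.84 / 24 = $36.66
New monthly escrow = $702.58 + $36.66 = $739.24

$739.24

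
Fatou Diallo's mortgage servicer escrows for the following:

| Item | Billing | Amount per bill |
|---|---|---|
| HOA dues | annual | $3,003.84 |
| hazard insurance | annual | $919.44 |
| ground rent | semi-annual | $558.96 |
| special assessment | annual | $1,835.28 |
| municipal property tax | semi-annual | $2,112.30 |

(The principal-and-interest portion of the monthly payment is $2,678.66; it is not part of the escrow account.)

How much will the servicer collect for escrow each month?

HOA dues: $3,003.84 per year
Hazard insurance: $919.44 per year
Ground rent: $558.96 × 2 = $1,117.92 per year
Special assessment: $1,835.28 per year
Municipal property tax: $2,112.30 × 2 = $4,224.60 per year
Total annual escrow = $11,101.08
Base monthly escrow = $11,101.08 / 12 = $925.09

$925.09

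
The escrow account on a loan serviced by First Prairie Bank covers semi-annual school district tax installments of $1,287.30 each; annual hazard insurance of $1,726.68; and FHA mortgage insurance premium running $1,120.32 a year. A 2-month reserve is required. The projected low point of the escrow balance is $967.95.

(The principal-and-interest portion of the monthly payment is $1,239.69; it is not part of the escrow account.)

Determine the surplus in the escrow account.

School district tax: $1,287.30 × 2 = $2,574.60 per year
Hazard insurance: $1,726.68 per year
FHA mortgage insurance premium: $1,120.32 per year
Total per year = $2,574.60 + $1,726.68 + $1,120.32 = $5,421.60
Base monthly escrow = $5,421.60 / 12 = $451.80
Required reserve = 2 × $451.80 = $903.60
Surplus = $967.95 − $903.60 = $64.35

$64.35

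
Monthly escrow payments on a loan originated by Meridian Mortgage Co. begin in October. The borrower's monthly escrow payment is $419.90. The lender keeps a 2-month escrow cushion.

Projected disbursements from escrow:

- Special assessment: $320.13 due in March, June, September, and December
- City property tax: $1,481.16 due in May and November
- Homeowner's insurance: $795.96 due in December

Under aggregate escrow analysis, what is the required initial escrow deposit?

Cushion = 2 × $419.90 = $839.80
Trial balance (start $0, +$419.90 each month, − disbursements):
  Oct: +$419.90 → $419.90
  Nov: +$419.90 − $1,481.16 → -$641.36
  Dec: +$419.90 − $1,116.09 → -$1,337.55
  Jan: +$419.90 → -$917.65
  Feb: +$419.90 → -$497.75
  Mar: +$419.90 − $320.13 → -$397.98
  Apr: +$419.90 → $21.92
  May: +$419.90 − $1,481.16 → -$1,039.34
  Jun: +$419.90 − $320.13 → -$939.57
  Jul: +$419.90 → -$519.67
  Aug: +$419.90 → -$99.77
  Sep: +$419.90 − $320.13 → $0.00
Lowest trial balance = -$1,337.55 (Dec)
Initial deposit = cushion − low point = $839.80 − (-$1,337.55) = $2,177.35

$2,177.35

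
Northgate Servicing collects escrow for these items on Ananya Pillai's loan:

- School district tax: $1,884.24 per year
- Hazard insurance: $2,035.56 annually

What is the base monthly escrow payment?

School district tax = $1,884.24/yr
Hazard insurance = $2,035.56/yr
Yearly total = $1,884.24 + $2,035.56 = $3,919.80
Monthly escrow = $3,919.80 ÷ 12 = $326.65

$326.65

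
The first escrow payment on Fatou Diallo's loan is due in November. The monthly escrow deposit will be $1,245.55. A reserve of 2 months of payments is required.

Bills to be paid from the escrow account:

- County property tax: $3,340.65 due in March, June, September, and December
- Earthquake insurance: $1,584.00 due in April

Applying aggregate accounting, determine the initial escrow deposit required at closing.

$4,132.65

Cushion = 2 × $1,245.55 = $2,491.10
Trial balance (start $0, +$1,245.55 each month, − disbursements):
  Nov: +$1,245.55 → $1,245.55
  Dec: +$1,245.55 − $3,340.65 → -$849.55
  Jan: +$1,245.55 → $396.00
  Feb: +$1,245.55 → $1,641.55
  Mar: +$1,245.55 − $3,340.65 → -$453.55
  Apr: +$1,245.55 − $1,584.00 → -$792.00
  May: +$1,245.55 → $453.55
  Jun: +$1,245.55 − $3,340.65 → -$1,641.55
  Jul: +$1,245.55 → -$396.00
  Aug: +$1,245.55 → $849.55
  Sep: +$1,245.55 − $3,340.65 → -$1,245.55
  Oct: +$1,245.55 → $0.00
Lowest trial balance = -$1,641.55 (Jun)
Initial deposit = cushion − low point = $2,491.10 − (-$1,641.55) = $4,132.65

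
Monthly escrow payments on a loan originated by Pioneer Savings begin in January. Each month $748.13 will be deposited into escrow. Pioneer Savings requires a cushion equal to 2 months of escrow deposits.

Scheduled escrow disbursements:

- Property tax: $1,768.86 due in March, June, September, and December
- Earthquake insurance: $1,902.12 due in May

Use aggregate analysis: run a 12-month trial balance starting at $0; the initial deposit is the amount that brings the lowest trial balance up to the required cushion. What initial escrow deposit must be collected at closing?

$2,447.32

Cushion = 2 × $748.13 = $1,496.26
Trial balance (start $0, +$748.13 each month, − disbursements):
  Jan: +$748.13 → $748.13
  Feb: +$748.13 → $1,496.26
  Mar: +$748.13 − $1,768.86 → $475.53
  Apr: +$748.13 → $1,223.66
  May: +$748.13 − $1,902.12 → $69.67
  Jun: +$748.13 − $1,768.86 → -$951.06
  Jul: +$748.13 → -$202.93
  Aug: +$748.13 → $545.20
  Sep: +$748.13 − $1,768.86 → -$475.53
  Oct: +$748.13 → $272.60
  Nov: +$748.13 → $1,020.73
  Dec: +$748.13 − $1,768.86 → $0.00
Lowest trial balance = -$951.06 (Jun)
Initial deposit = cushion − low point = $1,496.26 − (-$951.06) = $2,447.32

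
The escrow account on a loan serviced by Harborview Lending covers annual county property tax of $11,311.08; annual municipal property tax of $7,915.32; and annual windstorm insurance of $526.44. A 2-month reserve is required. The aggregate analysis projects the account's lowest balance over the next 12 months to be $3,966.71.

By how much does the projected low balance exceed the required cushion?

$674.57

County property tax = $11,311.08 per year
Municipal property tax = $7,915.32 per year
Windstorm insurance = $526.44 per year
Annual escrow total = $19,752.84
Per month = $19,752.84 ÷ 12 = $1,646.07
Required reserve = 2 × $1,646.07 = $3,292.14
Excess over cushion: $3,966.71 − $3,292.14 = $674.57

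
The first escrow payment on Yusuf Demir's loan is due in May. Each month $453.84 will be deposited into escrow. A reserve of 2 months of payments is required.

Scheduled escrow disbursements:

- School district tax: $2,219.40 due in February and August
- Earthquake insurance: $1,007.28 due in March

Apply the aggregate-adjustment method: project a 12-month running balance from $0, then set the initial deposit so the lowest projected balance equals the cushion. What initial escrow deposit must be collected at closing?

$1,361.52

Cushion = 2 × $453.84 = $907.68
Trial balance (start $0, +$453.84 each month, − disbursements):
  May: +$453.84 → $453.84
  Jun: +$453.84 → $907.68
  Jul: +$453.84 → $1,361.52
  Aug: +$453.84 − $2,219.40 → -$404.04
  Sep: +$453.84 → $49.80
  Oct: +$453.84 → $503.64
  Nov: +$453.84 → $957.48
  Dec: +$453.84 → $1,411.32
  Jan: +$453.84 → $1,865.16
  Feb: +$453.84 − $2,219.40 → $99.60
  Mar: +$453.84 − $1,007.28 → -$453.84
  Apr: +$453.84 → $0.00
Lowest trial balance = -$453.84 (Mar)
Initial deposit = cushion − low point = $907.68 − (-$453.84) = $1,361.52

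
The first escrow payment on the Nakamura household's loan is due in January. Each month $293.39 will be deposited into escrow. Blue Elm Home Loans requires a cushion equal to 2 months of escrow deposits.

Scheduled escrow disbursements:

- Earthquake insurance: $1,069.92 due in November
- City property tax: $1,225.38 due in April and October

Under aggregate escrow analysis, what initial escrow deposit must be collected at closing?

$880.17

Cushion = 2 × $293.39 = $586.78
Trial balance (start $0, +$293.39 each month, − disbursements):
  Jan: +$293.39 → $293.39
  Feb: +$293.39 → $586.78
  Mar: +$293.39 → $880.17
  Apr: +$293.39 − $1,225.38 → -$51.82
  May: +$293.39 → $241.57
  Jun: +$293.39 → $534.96
  Jul: +$293.39 → $828.35
  Aug: +$293.39 → $1,121.74
  Sep: +$293.39 → $1,415.13
  Oct: +$293.39 − $1,225.38 → $483.14
  Nov: +$293.39 − $1,069.92 → -$293.39
  Dec: +$293.39 → $0.00
Lowest trial balance = -$293.39 (Nov)
Initial deposit = cushion − low point = $586.78 − (-$293.39) = $880.17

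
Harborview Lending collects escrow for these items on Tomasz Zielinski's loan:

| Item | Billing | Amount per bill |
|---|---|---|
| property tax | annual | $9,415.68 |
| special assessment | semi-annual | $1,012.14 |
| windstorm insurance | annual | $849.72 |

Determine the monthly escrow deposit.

Property tax: $9,415.68 per year
Special assessment: $1,012.14 × 2 = $2,024.28 per year
Windstorm insurance: $849.72 per year
Annual escrow total = $9,415.68 + $2,024.28 + $849.72 = $12,289.68
Monthly escrow = $12,289.68 ÷ 12 = $1,024.14

$1,024.14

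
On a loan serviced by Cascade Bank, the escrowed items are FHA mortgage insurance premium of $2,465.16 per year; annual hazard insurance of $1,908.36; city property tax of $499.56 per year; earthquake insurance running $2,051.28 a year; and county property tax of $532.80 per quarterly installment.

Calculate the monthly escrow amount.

FHA mortgage insurance premium — $2,465.16
Hazard insurance — $1,908.36
City property tax — $499.56
Earthquake insurance — $2,051.28
County property tax — $532.80 × 4 = $2,131.20
Yearly total = $2,465.16 + $1,908.36 + $499.56 + $2,051.28 + $2,131.20 = $9,055.56
Monthly = $9,055.56 ÷ 12 = $754.63

$754.63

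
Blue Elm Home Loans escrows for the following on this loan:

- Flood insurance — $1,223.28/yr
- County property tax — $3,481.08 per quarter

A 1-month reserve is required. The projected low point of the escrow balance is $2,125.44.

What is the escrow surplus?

$863.14

Flood insurance: $1,223.28 annually
County property tax: $3,481.08 × 4 = $13,924.32 annually
Yearly total = $1,223.28 + $13,924.32 = $15,147.60
Per month = $15,147.60 / 12 = $1,262.30
Required reserve = 1 × $1,262.30 = $1,262.30
Excess over cushion: $2,125.44 − $1,262.30 = $863.14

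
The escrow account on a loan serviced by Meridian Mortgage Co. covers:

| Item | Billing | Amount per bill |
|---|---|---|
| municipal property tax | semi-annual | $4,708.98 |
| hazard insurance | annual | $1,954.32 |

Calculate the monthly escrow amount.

$947.69

Municipal property tax — $4,708.98 × 2 = $9,417.96
Hazard insurance — $1,954.32
Total annual escrow = $9,417.96 + $1,954.32 = $11,372.28
Base monthly escrow = $11,372.28 ÷ 12 = $947.69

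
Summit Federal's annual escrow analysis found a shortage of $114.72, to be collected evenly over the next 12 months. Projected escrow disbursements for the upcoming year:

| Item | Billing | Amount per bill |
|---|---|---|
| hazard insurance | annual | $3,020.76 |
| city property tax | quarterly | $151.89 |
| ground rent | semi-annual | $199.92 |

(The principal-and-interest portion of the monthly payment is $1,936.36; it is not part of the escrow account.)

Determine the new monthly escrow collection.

$345.24

Hazard insurance: $3,020.76 annually
City property tax: $151.89 × 4 = $607.56 annually
Ground rent: $199.92 × 2 = $399.84 annually
Yearly total = $4,028.16
Base monthly escrow = $4,028.16 / 12 = $335.68
Shortage spread = $114.72 ÷ 12 = $9.56/mo
Adjusted monthly = $335.68 + $9.56 = $345.24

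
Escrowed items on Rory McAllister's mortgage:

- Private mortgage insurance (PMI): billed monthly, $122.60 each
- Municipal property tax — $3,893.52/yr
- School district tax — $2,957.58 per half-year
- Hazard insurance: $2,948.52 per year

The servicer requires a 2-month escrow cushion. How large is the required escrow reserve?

$2,371.40

Private mortgage insurance (PMI): $122.60 × 12 = $1,471.20 per year
Municipal property tax: $3,893.52 per year
School district tax: $2,957.58 × 2 = $5,915.16 per year
Hazard insurance: $2,948.52 per year
Annual escrow total = $1,471.20 + $3,893.52 + $5,915.16 + $2,948.52 = $14,228.40
Monthly escrow = $14,228.40 ÷ 12 = $1,185.70
Reserve = 2 × $1,185.70 = $2,371.40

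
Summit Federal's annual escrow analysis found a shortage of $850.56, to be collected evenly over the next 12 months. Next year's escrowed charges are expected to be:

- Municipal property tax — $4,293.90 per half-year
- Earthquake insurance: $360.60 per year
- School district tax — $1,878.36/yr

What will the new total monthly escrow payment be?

$973.11

Municipal property tax — $4,293.90 × 2 = $8,587.80 annually
Earthquake insurance — $360.60 annually
School district tax — $1,878.36 annually
Annual escrow total = $10,826.76
Base monthly escrow = $10,826.76 / 12 = $902.23
Shortage spread = $850.56 ÷ 12 = $70.88/mo
New monthly escrow = $902.23 + $70.88 = $973.11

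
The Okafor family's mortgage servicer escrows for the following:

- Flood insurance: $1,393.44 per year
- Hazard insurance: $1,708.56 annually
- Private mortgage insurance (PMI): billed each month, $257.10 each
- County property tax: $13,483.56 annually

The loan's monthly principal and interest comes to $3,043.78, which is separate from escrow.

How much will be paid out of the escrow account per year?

Flood insurance = $1,393.44 per year
Hazard insurance = $1,708.56 per year
Private mortgage insurance (PMI) = $257.10 × 12 = $3,085.20 per year
County property tax = $13,483.56 per year
Total annual escrow = $1,393.44 + $1,708.56 + $3,085.20 + $13,483.56 = $19,670.76

$19,670.76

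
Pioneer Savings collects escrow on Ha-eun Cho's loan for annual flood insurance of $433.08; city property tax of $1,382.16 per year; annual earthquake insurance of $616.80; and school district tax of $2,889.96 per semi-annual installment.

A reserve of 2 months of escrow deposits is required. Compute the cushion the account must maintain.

Flood insurance: $433.08 annually
City property tax: $1,382.16 annually
Earthquake insurance: $616.80 annually
School district tax: $2,889.96 × 2 = $5,779.92 annually
Annual escrow total = $8,211.96
Monthly = $8,211.96 ÷ 12 = $684.33
Required cushion = 2 × $684.33 = $1,368.66

$1,368.66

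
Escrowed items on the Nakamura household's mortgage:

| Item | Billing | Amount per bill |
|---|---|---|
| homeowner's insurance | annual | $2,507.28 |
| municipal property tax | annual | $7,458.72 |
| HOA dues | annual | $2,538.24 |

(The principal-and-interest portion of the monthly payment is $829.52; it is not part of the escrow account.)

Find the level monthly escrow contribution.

Homeowner's insurance = $2,507.28
Municipal property tax = $7,458.72
HOA dues = $2,538.24
Total per year = $2,507.28 + $7,458.72 + $2,538.24 = $12,504.24
Monthly escrow = $12,504.24 / 12 = $1,042.02

$1,042.02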